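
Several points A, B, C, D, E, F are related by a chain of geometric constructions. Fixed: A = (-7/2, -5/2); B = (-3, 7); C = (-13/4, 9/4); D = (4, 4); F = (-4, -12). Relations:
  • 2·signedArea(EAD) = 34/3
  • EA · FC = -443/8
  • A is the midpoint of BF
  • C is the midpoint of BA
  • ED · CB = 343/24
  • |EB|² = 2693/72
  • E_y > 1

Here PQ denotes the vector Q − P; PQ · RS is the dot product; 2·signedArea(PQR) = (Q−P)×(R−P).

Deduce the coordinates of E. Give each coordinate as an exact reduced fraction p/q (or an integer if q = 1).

1. E_x = -11/12  [EA · FC = -443/8 ∩ 2·signedArea(EAD) = 34/3]
2. E_y = 5/4  [EA · FC = -443/8 ∩ 2·signedArea(EAD) = 34/3]
   → E = (-11/12, 5/4)

E = (-11/12, 5/4)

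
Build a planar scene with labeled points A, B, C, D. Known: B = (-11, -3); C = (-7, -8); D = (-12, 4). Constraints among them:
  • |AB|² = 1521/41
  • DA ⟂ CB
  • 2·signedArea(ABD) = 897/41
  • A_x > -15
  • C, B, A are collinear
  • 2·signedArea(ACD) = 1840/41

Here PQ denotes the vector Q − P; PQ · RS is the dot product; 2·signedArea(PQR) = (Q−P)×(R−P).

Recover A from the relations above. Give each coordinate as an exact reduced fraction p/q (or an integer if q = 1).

1. A_x = -607/41  [C, B, A are collinear ∩ DA ⟂ CB]
2. A_y = 72/41  [C, B, A are collinear ∩ DA ⟂ CB]
   → A = (-607/41, 72/41)

A = (-607/41, 72/41)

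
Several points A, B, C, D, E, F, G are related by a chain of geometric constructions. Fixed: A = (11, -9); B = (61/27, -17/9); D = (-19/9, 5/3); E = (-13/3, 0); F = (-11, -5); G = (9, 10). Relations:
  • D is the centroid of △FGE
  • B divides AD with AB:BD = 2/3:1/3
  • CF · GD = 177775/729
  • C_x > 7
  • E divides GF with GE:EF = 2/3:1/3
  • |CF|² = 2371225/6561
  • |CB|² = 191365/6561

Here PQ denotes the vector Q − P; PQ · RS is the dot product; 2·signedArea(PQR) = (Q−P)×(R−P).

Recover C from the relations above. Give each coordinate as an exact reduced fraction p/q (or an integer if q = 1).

1. C_x = 601/81  [line 100/9·x + 25/3·y + -58300/729 = 0 ∩ |CF|² = 2371225/6561]
2. C_y = -8/27  [line 100/9·x + 25/3·y + -58300/729 = 0 ∩ |CF|² = 2371225/6561]
   → C = (601/81, -8/27)

C = (601/81, -8/27)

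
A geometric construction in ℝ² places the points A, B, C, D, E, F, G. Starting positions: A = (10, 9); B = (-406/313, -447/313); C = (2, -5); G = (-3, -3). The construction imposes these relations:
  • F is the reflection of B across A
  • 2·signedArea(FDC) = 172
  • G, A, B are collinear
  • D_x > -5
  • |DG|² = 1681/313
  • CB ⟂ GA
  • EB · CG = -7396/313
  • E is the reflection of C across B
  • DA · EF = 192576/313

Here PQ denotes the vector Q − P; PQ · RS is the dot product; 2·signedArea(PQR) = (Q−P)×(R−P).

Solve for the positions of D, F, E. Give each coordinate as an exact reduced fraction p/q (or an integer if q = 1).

D = (-1472/313, -1431/313)
E = (-1438/313, 671/313)
F = (6666/313, 6081/313)

1. F_x = 6666/313  [F is the reflection of B across A]
2. F_y = 6081/313  [F is the reflection of B across A]
   → F = (6666/313, 6081/313)
3. E_x = -1438/313  [E is the reflection of C across B]
4. E_y = 671/313  [E is the reflection of C across B]
   → E = (-1438/313, 671/313)
5. D_x = -1472/313  [DA · EF = 192576/313 ∩ 2·signedArea(FDC) = 172]
6. D_y = -1431/313  [DA · EF = 192576/313 ∩ 2·signedArea(FDC) = 172]
   → D = (-1472/313, -1431/313)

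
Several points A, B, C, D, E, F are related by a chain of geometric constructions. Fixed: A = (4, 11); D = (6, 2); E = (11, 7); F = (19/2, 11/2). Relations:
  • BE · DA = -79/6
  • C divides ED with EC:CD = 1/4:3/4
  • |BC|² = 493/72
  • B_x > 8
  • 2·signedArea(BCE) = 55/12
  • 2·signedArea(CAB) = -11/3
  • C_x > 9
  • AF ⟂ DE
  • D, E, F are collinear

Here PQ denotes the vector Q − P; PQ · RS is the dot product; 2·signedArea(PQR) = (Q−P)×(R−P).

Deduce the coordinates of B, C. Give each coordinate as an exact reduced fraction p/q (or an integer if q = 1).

1. C_x = 39/4  [C divides ED with EC:CD = 1/4:3/4]
2. C_y = 23/4  [C divides ED with EC:CD = 1/4:3/4]
   → C = (39/4, 23/4)
3. B_x = 49/6  [2·signedArea(BCE) = 55/12 ∩ BE · DA = -79/6]
4. B_y = 47/6  [2·signedArea(BCE) = 55/12 ∩ BE · DA = -79/6]
   → B = (49/6, 47/6)

B = (49/6, 47/6)
C = (39/4, 23/4)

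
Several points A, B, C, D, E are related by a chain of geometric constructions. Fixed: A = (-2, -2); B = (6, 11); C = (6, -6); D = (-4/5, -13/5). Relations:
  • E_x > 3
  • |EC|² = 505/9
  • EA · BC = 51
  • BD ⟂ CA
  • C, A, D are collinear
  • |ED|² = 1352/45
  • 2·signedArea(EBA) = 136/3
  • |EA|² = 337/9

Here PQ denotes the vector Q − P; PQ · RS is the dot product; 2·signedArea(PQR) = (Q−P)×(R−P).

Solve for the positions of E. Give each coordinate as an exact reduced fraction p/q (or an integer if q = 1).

E = (10/3, 1)

1. E_x = 10/3  [2·signedArea(EBA) = 136/3 ∩ EA · BC = 51]
2. E_y = 1  [2·signedArea(EBA) = 136/3 ∩ EA · BC = 51]
   → E = (10/3, 1)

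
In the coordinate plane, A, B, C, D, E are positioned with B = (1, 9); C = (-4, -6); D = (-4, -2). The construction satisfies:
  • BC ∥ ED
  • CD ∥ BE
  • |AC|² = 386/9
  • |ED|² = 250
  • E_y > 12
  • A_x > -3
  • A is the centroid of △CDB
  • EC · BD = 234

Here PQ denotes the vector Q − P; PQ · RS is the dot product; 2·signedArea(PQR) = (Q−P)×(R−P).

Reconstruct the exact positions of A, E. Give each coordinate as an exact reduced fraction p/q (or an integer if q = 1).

A = (-7/3, 1/3)
E = (1, 13)

1. A_x = -7/3  [A is the centroid of △CDB]
2. A_y = 1/3  [A is the centroid of △CDB]
   → A = (-7/3, 1/3)
3. E_x = 1  [BC ∥ ED ∩ CD ∥ BE]
4. E_y = 13  [BC ∥ ED ∩ CD ∥ BE]
   → E = (1, 13)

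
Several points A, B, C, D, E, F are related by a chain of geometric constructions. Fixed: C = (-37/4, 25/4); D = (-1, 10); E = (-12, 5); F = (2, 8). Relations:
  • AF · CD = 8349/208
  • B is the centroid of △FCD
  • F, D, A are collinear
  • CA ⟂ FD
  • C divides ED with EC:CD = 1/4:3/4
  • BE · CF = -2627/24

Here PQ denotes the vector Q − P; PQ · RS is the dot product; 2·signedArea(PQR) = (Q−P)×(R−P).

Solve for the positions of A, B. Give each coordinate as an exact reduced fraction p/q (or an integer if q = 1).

1. A_x = -259/52  [F, D, A are collinear ∩ CA ⟂ FD]
2. A_y = 329/26  [F, D, A are collinear ∩ CA ⟂ FD]
   → A = (-259/52, 329/26)
3. B_x = -11/4  [B is the centroid of △FCD]
4. B_y = 97/12  [B is the centroid of △FCD]
   → B = (-11/4, 97/12)

A = (-259/52, 329/26)
B = (-11/4, 97/12)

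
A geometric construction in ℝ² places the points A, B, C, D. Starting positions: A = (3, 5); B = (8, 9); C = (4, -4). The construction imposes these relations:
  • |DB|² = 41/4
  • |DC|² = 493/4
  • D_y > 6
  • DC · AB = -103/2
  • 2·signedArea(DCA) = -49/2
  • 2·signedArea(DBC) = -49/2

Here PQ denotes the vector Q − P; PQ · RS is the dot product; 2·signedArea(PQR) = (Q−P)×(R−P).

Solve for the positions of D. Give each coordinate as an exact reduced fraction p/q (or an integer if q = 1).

D = (11/2, 7)

1. D_x = 11/2  [DC · AB = -103/2 ∩ 2·signedArea(DCA) = -49/2]
2. D_y = 7  [DC · AB = -103/2 ∩ 2·signedArea(DCA) = -49/2]
   → D = (11/2, 7)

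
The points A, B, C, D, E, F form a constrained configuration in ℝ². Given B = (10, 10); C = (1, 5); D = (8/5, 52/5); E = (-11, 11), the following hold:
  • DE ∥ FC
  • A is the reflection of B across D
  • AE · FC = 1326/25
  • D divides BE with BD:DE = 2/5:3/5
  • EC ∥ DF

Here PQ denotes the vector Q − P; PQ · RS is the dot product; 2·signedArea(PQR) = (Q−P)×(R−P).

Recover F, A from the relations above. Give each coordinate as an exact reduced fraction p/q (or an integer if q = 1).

1. F_x = 68/5  [DE ∥ FC ∩ EC ∥ DF]
2. F_y = 22/5  [DE ∥ FC ∩ EC ∥ DF]
   → F = (68/5, 22/5)
3. A_x = -34/5  [A is the reflection of B across D]
4. A_y = 54/5  [A is the reflection of B across D]
   → A = (-34/5, 54/5)

A = (-34/5, 54/5)
F = (68/5, 22/5)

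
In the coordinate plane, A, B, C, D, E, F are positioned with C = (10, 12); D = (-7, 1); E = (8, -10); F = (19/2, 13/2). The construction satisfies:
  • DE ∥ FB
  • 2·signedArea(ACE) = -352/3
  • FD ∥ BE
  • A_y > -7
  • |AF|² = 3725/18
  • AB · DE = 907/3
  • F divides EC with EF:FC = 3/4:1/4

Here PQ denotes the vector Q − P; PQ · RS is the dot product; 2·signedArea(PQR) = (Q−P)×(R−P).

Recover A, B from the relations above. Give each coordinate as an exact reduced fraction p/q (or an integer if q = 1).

A = (3, -19/3)
B = (49/2, -9/2)

1. B_x = 49/2  [FD ∥ BE ∩ DE ∥ FB]
2. B_y = -9/2  [FD ∥ BE ∩ DE ∥ FB]
   → B = (49/2, -9/2)
3. A_x = 3  [2·signedArea(ACE) = -352/3 ∩ AB · DE = 907/3]
4. A_y = -19/3  [2·signedArea(ACE) = -352/3 ∩ AB · DE = 907/3]
   → A = (3, -19/3)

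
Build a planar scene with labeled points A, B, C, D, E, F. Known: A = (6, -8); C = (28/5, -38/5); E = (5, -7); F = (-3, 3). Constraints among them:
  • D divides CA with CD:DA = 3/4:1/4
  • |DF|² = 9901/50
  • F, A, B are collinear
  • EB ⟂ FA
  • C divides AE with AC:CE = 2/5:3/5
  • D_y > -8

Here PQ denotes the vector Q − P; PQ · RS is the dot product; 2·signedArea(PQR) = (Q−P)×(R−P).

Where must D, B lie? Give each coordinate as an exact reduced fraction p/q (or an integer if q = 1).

B = (516/101, -698/101)
D = (59/10, -79/10)

1. D_x = 59/10  [D divides CA with CD:DA = 3/4:1/4]
2. D_y = -79/10  [D divides CA with CD:DA = 3/4:1/4]
   → D = (59/10, -79/10)
3. B_x = 516/101  [F, A, B are collinear ∩ EB ⟂ FA]
4. B_y = -698/101  [F, A, B are collinear ∩ EB ⟂ FA]
   → B = (516/101, -698/101)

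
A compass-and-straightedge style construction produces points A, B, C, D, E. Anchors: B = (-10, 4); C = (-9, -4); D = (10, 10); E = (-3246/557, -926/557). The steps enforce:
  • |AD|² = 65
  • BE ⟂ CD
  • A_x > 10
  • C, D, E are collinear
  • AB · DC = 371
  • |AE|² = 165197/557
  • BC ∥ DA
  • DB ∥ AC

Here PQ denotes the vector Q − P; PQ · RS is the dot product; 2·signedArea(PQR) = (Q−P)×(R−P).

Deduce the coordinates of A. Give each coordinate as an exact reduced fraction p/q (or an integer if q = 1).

A = (11, 2)

1. A_x = 11  [DB ∥ AC ∩ BC ∥ DA]
2. A_y = 2  [DB ∥ AC ∩ BC ∥ DA]
   → A = (11, 2)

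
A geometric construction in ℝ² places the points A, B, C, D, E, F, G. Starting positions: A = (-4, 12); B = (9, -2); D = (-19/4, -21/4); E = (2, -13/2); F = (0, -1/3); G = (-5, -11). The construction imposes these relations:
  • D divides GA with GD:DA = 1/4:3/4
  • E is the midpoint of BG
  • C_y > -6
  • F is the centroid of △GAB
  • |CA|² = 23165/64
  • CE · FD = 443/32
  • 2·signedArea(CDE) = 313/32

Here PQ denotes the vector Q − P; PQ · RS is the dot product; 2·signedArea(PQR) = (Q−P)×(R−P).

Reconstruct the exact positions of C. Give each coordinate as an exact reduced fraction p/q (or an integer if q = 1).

C = (15/4, -43/8)

1. C_x = 15/4  [CE · FD = 443/32 ∩ 2·signedArea(CDE) = 313/32]
2. C_y = -43/8  [CE · FD = 443/32 ∩ 2·signedArea(CDE) = 313/32]
   → C = (15/4, -43/8)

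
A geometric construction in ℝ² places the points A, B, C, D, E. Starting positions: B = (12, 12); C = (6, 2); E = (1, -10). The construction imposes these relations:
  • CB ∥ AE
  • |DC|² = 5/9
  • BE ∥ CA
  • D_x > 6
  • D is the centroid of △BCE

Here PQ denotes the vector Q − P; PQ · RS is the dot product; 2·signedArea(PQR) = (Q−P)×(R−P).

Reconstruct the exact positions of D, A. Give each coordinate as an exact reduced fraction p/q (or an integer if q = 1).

1. D_x = 19/3  [D is the centroid of △BCE]
2. D_y = 4/3  [D is the centroid of △BCE]
   → D = (19/3, 4/3)
3. A_x = -5  [CB ∥ AE ∩ BE ∥ CA]
4. A_y = -20  [CB ∥ AE ∩ BE ∥ CA]
   → A = (-5, -20)

A = (-5, -20)
D = (19/3, 4/3)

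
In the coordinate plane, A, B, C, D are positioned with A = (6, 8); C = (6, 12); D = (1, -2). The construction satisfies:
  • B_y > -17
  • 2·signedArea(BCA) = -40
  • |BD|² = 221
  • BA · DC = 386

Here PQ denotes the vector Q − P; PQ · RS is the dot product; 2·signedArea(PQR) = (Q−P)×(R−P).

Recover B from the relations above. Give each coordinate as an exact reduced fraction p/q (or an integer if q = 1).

1. B_x = -4  [BA · DC = 386 ∩ 2·signedArea(BCA) = -40]
2. B_y = -16  [BA · DC = 386 ∩ 2·signedArea(BCA) = -40]
   → B = (-4, -16)

B = (-4, -16)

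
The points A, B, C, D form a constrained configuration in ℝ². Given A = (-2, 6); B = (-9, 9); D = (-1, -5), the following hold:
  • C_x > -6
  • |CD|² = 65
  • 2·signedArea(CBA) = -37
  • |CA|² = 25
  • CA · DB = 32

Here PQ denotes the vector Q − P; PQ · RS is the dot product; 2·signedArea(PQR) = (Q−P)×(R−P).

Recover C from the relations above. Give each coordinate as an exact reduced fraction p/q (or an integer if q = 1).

1. C_x = -5  [2·signedArea(CBA) = -37 ∩ CA · DB = 32]
2. C_y = 2  [2·signedArea(CBA) = -37 ∩ CA · DB = 32]
   → C = (-5, 2)

C = (-5, 2)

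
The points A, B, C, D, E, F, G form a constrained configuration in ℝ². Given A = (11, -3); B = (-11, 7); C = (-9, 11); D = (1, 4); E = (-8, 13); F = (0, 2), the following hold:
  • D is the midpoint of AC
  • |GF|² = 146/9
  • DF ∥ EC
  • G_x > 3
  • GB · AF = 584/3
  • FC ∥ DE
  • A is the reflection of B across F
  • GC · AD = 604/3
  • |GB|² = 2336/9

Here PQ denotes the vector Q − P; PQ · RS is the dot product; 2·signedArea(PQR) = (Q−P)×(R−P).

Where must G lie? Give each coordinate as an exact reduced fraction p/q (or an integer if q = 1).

G = (11/3, 1/3)

1. G_x = 11/3  [GC · AD = 604/3 ∩ GB · AF = 584/3]
2. G_y = 1/3  [GC · AD = 604/3 ∩ GB · AF = 584/3]
   → G = (11/3, 1/3)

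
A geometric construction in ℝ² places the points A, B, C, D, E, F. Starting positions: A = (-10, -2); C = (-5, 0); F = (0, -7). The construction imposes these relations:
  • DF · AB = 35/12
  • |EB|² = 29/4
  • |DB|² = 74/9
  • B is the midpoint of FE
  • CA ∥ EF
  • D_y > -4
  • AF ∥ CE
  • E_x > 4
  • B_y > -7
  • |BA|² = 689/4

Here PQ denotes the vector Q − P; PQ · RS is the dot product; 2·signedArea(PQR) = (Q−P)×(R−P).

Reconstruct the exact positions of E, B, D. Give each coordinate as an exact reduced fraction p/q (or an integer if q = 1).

B = (5/2, -6)
D = (5/6, -11/3)
E = (5, -5)

1. E_x = 5  [CA ∥ EF ∩ AF ∥ CE]
2. E_y = -5  [CA ∥ EF ∩ AF ∥ CE]
   → E = (5, -5)
3. B_x = 5/2  [B is the midpoint of FE]
4. B_y = -6  [B is the midpoint of FE]
   → B = (5/2, -6)
5. D_x = 5/6  [line -25/2·x + 4·y + 301/12 = 0 ∩ |DB|² = 74/9]
6. D_y = -11/3  [line -25/2·x + 4·y + 301/12 = 0 ∩ |DB|² = 74/9]
   → D = (5/6, -11/3)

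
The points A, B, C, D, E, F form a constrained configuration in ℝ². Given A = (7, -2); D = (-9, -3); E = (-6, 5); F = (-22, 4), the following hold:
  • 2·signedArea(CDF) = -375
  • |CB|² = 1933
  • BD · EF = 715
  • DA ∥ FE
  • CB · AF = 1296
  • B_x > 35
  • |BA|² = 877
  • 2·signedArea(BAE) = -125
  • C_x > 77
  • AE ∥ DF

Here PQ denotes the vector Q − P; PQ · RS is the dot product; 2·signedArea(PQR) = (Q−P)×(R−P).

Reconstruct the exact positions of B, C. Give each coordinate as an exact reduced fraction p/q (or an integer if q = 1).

1. B_x = 36  [2·signedArea(BAE) = -125 ∩ BD · EF = 715]
2. B_y = -8  [2·signedArea(BAE) = -125 ∩ BD · EF = 715]
   → B = (36, -8)
3. C_x = 78  [CB · AF = 1296 ∩ 2·signedArea(CDF) = -375]
4. C_y = -21  [CB · AF = 1296 ∩ 2·signedArea(CDF) = -375]
   → C = (78, -21)

B = (36, -8)
C = (78, -21)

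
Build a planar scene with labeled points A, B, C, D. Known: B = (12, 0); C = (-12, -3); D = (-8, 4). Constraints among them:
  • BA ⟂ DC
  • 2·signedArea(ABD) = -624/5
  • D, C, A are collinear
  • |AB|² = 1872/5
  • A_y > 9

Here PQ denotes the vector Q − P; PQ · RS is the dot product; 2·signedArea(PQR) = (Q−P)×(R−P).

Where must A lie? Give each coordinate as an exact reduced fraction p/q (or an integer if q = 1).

1. A_x = -24/5  [D, C, A are collinear ∩ BA ⟂ DC]
2. A_y = 48/5  [D, C, A are collinear ∩ BA ⟂ DC]
   → A = (-24/5, 48/5)

A = (-24/5, 48/5)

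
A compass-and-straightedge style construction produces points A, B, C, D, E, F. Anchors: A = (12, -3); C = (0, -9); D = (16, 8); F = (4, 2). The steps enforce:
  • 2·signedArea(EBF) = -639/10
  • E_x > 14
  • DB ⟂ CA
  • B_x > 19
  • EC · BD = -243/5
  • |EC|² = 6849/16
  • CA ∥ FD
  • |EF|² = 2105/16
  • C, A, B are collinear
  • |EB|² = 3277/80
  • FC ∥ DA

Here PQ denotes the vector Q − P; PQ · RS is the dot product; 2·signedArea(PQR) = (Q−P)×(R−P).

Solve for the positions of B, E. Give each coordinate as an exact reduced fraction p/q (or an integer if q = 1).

1. B_x = 98/5  [C, A, B are collinear ∩ DB ⟂ CA]
2. B_y = 4/5  [C, A, B are collinear ∩ DB ⟂ CA]
   → B = (98/5, 4/5)
3. E_x = 15  [EC · BD = -243/5 ∩ 2·signedArea(EBF) = -639/10]
4. E_y = 21/4  [EC · BD = -243/5 ∩ 2·signedArea(EBF) = -639/10]
   → E = (15, 21/4)

B = (98/5, 4/5)
E = (15, 21/4)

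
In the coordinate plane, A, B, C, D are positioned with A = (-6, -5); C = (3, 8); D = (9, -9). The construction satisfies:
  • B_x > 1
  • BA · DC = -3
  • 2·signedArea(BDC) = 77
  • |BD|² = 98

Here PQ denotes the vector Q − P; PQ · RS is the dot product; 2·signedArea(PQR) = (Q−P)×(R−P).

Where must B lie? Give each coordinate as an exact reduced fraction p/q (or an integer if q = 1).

B = (2, -2)

1. B_x = 2  [BA · DC = -3 ∩ 2·signedArea(BDC) = 77]
2. B_y = -2  [BA · DC = -3 ∩ 2·signedArea(BDC) = 77]
   → B = (2, -2)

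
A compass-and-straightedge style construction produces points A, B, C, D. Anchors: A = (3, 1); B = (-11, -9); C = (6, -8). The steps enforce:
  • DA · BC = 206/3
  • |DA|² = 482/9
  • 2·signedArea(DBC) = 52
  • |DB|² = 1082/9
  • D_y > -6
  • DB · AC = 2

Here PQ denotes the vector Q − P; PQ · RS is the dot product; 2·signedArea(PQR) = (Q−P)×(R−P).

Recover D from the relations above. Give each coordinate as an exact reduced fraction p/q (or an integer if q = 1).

1. D_x = -2/3  [DA · BC = 206/3 ∩ 2·signedArea(DBC) = 52]
2. D_y = -16/3  [DA · BC = 206/3 ∩ 2·signedArea(DBC) = 52]
   → D = (-2/3, -16/3)

D = (-2/3, -16/3)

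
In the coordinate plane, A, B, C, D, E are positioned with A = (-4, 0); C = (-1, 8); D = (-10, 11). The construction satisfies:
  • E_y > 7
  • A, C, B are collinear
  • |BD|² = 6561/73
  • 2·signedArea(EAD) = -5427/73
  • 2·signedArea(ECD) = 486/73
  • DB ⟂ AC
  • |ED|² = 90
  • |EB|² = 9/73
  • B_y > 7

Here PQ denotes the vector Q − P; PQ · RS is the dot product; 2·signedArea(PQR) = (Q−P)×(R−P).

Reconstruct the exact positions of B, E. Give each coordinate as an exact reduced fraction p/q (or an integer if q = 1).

1. B_x = -82/73  [A, C, B are collinear ∩ DB ⟂ AC]
2. B_y = 560/73  [A, C, B are collinear ∩ DB ⟂ AC]
   → B = (-82/73, 560/73)
3. E_x = -91/73  [2·signedArea(ECD) = 486/73 ∩ 2·signedArea(EAD) = -5427/73]
4. E_y = 536/73  [2·signedArea(ECD) = 486/73 ∩ 2·signedArea(EAD) = -5427/73]
   → E = (-91/73, 536/73)

B = (-82/73, 560/73)
E = (-91/73, 536/73)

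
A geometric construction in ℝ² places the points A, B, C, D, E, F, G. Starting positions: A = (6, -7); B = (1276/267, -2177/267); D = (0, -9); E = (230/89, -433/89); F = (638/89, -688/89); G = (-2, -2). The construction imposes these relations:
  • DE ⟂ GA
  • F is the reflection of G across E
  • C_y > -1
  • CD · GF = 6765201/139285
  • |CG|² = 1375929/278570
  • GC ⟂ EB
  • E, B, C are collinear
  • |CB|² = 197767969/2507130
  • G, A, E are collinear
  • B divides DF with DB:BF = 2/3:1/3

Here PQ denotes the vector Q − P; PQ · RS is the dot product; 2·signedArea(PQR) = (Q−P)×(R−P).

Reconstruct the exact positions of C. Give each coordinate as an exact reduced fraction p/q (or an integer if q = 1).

C = (-42193/278570, -213451/278570)

1. C_x = -42193/278570  [E, B, C are collinear ∩ GC ⟂ EB]
2. C_y = -213451/278570  [E, B, C are collinear ∩ GC ⟂ EB]
   → C = (-42193/278570, -213451/278570)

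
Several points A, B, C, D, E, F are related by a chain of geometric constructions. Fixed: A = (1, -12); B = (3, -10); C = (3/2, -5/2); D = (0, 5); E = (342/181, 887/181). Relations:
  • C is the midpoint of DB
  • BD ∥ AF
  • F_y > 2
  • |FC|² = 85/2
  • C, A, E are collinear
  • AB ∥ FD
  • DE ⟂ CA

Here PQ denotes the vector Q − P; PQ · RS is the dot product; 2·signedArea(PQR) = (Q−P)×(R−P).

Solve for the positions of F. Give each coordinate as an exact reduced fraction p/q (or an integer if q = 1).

1. F_x = -2  [AB ∥ FD ∩ BD ∥ AF]
2. F_y = 3  [AB ∥ FD ∩ BD ∥ AF]
   → F = (-2, 3)

F = (-2, 3)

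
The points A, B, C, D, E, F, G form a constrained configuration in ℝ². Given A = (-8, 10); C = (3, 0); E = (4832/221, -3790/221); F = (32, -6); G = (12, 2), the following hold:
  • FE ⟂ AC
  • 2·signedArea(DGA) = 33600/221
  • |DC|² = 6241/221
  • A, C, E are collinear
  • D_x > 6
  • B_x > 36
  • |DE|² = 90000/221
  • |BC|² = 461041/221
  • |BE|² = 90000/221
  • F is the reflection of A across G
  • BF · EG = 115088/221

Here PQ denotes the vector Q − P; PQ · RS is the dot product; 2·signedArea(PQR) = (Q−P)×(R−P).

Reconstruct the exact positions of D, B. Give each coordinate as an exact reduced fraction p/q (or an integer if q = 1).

1. D_x = 1532/221  [line -8·x + -20·y + -3544/221 = 0 ∩ |DC|² = 6241/221]
2. D_y = -790/221  [line -8·x + -20·y + -3544/221 = 0 ∩ |DC|² = 6241/221]
   → D = (1532/221, -790/221)
3. B_x = 8132/221  [line 2180/221·x + -4232/221·y + -210240/221 = 0 ∩ |BE|² = 90000/221]
4. B_y = -6790/221  [line 2180/221·x + -4232/221·y + -210240/221 = 0 ∩ |BE|² = 90000/221]
   → B = (8132/221, -6790/221)

B = (8132/221, -6790/221)
D = (1532/221, -790/221)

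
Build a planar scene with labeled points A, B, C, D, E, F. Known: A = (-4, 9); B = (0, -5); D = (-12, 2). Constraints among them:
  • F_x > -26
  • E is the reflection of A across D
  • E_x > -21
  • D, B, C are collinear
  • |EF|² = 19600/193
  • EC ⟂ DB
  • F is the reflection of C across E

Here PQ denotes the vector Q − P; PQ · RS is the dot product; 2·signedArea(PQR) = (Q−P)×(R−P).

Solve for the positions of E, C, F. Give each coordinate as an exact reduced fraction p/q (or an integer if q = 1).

C = (-2880/193, 715/193)
E = (-20, -5)
F = (-4840/193, -2645/193)

1. E_x = -20  [E is the reflection of A across D]
2. E_y = -5  [E is the reflection of A across D]
   → E = (-20, -5)
3. C_x = -2880/193  [D, B, C are collinear ∩ EC ⟂ DB]
4. C_y = 715/193  [D, B, C are collinear ∩ EC ⟂ DB]
   → C = (-2880/193, 715/193)
5. F_x = -4840/193  [F is the reflection of C across E]
6. F_y = -2645/193  [F is the reflection of C across E]
   → F = (-4840/193, -2645/193)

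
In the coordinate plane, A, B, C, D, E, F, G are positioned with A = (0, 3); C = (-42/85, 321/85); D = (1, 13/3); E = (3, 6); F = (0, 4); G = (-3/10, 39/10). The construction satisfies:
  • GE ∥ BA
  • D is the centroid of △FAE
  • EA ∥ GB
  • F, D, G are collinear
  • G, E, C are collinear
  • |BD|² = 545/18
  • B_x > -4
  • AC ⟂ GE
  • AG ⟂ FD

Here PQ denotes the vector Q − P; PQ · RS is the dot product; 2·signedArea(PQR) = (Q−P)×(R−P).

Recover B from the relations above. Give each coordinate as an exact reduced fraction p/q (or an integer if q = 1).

1. B_x = -33/10  [GE ∥ BA ∩ EA ∥ GB]
2. B_y = 9/10  [GE ∥ BA ∩ EA ∥ GB]
   → B = (-33/10, 9/10)

B = (-33/10, 9/10)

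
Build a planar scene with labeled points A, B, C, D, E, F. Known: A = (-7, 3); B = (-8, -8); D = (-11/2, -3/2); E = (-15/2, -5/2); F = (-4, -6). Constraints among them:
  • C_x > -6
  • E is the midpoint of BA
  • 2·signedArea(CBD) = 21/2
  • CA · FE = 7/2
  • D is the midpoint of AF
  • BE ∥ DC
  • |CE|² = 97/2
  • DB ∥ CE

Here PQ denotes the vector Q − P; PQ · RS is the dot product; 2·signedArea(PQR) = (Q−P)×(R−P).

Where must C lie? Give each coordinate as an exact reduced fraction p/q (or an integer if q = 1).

C = (-5, 4)

1. C_x = -5  [DB ∥ CE ∩ BE ∥ DC]
2. C_y = 4  [DB ∥ CE ∩ BE ∥ DC]
   → C = (-5, 4)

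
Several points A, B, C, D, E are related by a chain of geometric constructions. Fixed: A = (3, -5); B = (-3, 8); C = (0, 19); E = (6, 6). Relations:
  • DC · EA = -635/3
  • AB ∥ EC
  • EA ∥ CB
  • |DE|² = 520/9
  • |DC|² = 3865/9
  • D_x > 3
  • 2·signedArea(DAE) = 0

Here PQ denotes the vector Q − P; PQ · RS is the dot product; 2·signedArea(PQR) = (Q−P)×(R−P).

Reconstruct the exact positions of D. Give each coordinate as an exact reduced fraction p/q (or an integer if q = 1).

D = (4, -4/3)

1. D_x = 4  [2·signedArea(DAE) = 0 ∩ DC · EA = -635/3]
2. D_y = -4/3  [2·signedArea(DAE) = 0 ∩ DC · EA = -635/3]
   → D = (4, -4/3)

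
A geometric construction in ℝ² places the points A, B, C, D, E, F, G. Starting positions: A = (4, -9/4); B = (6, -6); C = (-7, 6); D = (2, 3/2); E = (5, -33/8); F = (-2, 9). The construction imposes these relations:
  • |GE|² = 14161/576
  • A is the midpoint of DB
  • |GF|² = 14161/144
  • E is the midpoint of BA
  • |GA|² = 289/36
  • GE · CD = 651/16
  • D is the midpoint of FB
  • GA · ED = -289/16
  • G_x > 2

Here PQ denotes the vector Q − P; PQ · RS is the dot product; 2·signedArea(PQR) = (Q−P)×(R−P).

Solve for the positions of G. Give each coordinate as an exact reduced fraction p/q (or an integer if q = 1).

1. G_x = 8/3  [GA · ED = -289/16 ∩ GE · CD = 651/16]
2. G_y = 1/4  [GA · ED = -289/16 ∩ GE · CD = 651/16]
   → G = (8/3, 1/4)

G = (8/3, 1/4)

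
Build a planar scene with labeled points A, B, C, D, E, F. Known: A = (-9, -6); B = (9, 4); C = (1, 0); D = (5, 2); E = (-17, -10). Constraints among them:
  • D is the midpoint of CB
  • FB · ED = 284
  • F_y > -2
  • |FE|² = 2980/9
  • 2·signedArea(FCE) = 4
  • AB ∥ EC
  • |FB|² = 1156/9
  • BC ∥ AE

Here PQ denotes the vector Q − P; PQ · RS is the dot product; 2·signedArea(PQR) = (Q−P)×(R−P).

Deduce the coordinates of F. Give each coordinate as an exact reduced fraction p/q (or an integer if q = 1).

1. F_x = -1  [2·signedArea(FCE) = 4 ∩ FB · ED = 284]
2. F_y = -4/3  [2·signedArea(FCE) = 4 ∩ FB · ED = 284]
   → F = (-1, -4/3)

F = (-1, -4/3)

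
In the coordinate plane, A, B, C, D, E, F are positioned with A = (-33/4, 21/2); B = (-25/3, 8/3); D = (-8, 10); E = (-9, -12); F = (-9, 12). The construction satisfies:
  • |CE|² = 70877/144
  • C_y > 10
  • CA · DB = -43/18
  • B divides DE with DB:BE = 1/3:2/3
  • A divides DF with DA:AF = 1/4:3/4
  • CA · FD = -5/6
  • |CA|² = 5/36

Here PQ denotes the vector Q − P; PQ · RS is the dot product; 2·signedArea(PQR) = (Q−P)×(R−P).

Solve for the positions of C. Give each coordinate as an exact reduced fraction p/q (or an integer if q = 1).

C = (-97/12, 61/6)

1. C_x = -97/12  [CA · FD = -5/6 ∩ CA · DB = -43/18]
2. C_y = 61/6  [CA · FD = -5/6 ∩ CA · DB = -43/18]
   → C = (-97/12, 61/6)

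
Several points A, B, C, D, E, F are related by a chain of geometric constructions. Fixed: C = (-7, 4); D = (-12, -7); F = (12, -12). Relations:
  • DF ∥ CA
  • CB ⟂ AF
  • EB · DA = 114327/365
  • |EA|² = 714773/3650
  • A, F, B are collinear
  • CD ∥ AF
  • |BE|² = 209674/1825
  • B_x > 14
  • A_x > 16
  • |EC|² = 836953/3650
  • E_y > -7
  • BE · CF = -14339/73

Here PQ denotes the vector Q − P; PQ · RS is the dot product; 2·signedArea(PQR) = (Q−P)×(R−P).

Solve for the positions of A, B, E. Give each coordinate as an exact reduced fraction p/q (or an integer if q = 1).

A = (17, -1)
B = (2157/146, -861/146)
E = (2967/730, -4627/730)

1. A_x = 17  [CD ∥ AF ∩ DF ∥ CA]
2. A_y = -1  [CD ∥ AF ∩ DF ∥ CA]
   → A = (17, -1)
3. B_x = 2157/146  [A, F, B are collinear ∩ CB ⟂ AF]
4. B_y = -861/146  [A, F, B are collinear ∩ CB ⟂ AF]
   → B = (2157/146, -861/146)
5. E_x = 2967/730  [EB · DA = 114327/365 ∩ BE · CF = -14339/73]
6. E_y = -4627/730  [EB · DA = 114327/365 ∩ BE · CF = -14339/73]
   → E = (2967/730, -4627/730)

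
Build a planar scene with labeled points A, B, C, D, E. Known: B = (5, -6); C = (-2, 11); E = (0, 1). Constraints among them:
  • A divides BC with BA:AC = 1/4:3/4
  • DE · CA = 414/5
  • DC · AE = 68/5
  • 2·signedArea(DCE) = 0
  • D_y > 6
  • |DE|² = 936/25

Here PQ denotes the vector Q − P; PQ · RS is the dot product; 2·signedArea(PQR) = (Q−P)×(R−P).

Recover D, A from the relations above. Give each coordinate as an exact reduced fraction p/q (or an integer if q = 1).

A = (13/4, -7/4)
D = (-6/5, 7)

1. D_x = -6/5  [line 10·x + 2·y + -2 = 0 ∩ |DE|² = 936/25]
2. D_y = 7  [line 10·x + 2·y + -2 = 0 ∩ |DE|² = 936/25]
   → D = (-6/5, 7)
3. A_x = 13/4  [A divides BC with BA:AC = 1/4:3/4]
4. A_y = -7/4  [A divides BC with BA:AC = 1/4:3/4]
   → A = (13/4, -7/4)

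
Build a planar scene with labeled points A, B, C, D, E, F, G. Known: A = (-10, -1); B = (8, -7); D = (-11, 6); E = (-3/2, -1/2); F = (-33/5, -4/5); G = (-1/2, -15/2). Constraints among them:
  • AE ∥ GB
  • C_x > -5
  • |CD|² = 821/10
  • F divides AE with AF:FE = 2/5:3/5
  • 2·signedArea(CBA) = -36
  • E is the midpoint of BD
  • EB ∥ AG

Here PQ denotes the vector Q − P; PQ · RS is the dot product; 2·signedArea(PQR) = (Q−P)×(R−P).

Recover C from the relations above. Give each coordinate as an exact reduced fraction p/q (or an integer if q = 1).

1. C_x = -49/10  [line -6·x + -18·y + -42 = 0 ∩ |CD|² = 821/10]
2. C_y = -7/10  [line -6·x + -18·y + -42 = 0 ∩ |CD|² = 821/10]
   → C = (-49/10, -7/10)

C = (-49/10, -7/10)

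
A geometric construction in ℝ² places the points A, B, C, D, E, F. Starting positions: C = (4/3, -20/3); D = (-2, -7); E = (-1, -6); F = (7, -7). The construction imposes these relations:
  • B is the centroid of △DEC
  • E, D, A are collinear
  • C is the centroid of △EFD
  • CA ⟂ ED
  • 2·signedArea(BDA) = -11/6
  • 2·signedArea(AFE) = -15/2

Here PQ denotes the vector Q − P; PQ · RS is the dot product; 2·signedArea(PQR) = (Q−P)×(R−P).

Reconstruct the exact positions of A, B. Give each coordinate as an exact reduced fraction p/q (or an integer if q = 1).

1. A_x = -1/6  [E, D, A are collinear ∩ CA ⟂ ED]
2. A_y = -31/6  [E, D, A are collinear ∩ CA ⟂ ED]
   → A = (-1/6, -31/6)
3. B_x = -5/9  [B is the centroid of △DEC]
4. B_y = -59/9  [B is the centroid of △DEC]
   → B = (-5/9, -59/9)

A = (-1/6, -31/6)
B = (-5/9, -59/9)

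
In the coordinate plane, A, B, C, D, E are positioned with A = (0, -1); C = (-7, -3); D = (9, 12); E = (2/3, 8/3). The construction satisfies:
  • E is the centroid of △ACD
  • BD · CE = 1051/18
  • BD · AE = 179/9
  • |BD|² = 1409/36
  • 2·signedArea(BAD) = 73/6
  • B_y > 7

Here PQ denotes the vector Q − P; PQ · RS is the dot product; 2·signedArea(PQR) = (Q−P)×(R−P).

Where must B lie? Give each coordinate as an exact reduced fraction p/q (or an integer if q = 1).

B = (29/6, 22/3)

1. B_x = 29/6  [BD · CE = 1051/18 ∩ 2·signedArea(BAD) = 73/6]
2. B_y = 22/3  [BD · CE = 1051/18 ∩ 2·signedArea(BAD) = 73/6]
   → B = (29/6, 22/3)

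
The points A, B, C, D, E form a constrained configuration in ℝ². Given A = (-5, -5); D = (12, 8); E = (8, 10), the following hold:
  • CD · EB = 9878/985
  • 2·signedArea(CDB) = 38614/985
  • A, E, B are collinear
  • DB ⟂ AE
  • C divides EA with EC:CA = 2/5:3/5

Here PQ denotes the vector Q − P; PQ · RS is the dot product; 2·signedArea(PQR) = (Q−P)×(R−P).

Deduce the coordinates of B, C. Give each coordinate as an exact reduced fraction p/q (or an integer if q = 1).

B = (1719/197, 2135/197)
C = (14/5, 4)

1. B_x = 1719/197  [A, E, B are collinear ∩ DB ⟂ AE]
2. B_y = 2135/197  [A, E, B are collinear ∩ DB ⟂ AE]
   → B = (1719/197, 2135/197)
3. C_x = 14/5  [C divides EA with EC:CA = 2/5:3/5]
4. C_y = 4  [C divides EA with EC:CA = 2/5:3/5]
   → C = (14/5, 4)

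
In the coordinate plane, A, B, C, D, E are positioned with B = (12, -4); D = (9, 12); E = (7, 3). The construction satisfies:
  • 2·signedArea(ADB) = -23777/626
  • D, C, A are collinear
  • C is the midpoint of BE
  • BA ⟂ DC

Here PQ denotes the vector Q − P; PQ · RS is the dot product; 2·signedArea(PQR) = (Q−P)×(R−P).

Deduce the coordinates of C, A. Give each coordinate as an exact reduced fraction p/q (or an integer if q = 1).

1. C_x = 19/2  [C is the midpoint of BE]
2. C_y = -1/2  [C is the midpoint of BE]
   → C = (19/2, -1/2)
3. A_x = 6037/626  [D, C, A are collinear ∩ BA ⟂ DC]
4. A_y = -2563/626  [D, C, A are collinear ∩ BA ⟂ DC]
   → A = (6037/626, -2563/626)

A = (6037/626, -2563/626)
C = (19/2, -1/2)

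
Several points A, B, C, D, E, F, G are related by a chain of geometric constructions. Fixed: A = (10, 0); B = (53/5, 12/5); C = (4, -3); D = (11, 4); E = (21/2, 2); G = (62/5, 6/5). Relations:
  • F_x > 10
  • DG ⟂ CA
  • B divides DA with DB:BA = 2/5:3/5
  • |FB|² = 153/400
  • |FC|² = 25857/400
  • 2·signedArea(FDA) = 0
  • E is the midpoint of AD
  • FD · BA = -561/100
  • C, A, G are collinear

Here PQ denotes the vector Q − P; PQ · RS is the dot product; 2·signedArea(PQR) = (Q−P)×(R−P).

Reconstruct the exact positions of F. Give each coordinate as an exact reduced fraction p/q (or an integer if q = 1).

F = (209/20, 9/5)

1. F_x = 209/20  [2·signedArea(FDA) = 0 ∩ FD · BA = -561/100]
2. F_y = 9/5  [2·signedArea(FDA) = 0 ∩ FD · BA = -561/100]
   → F = (209/20, 9/5)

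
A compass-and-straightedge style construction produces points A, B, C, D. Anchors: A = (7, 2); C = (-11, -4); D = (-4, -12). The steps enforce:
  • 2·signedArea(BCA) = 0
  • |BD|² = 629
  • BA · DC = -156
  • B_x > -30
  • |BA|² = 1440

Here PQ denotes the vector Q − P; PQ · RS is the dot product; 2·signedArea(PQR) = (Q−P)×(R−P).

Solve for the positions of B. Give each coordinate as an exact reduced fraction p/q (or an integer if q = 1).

1. B_x = -29  [2·signedArea(BCA) = 0 ∩ BA · DC = -156]
2. B_y = -10  [2·signedArea(BCA) = 0 ∩ BA · DC = -156]
   → B = (-29, -10)

B = (-29, -10)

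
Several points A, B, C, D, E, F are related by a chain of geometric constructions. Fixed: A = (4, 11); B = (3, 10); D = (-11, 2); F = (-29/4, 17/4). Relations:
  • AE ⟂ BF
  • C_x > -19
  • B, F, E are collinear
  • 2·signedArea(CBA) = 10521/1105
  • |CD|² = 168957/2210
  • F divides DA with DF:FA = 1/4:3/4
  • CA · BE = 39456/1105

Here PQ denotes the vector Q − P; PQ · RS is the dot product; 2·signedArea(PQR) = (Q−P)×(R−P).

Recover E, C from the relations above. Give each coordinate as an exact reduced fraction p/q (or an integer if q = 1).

C = (-41299/2210, -4787/2210)
E = (4627/1105, 11786/1105)

1. E_x = 4627/1105  [B, F, E are collinear ∩ AE ⟂ BF]
2. E_y = 11786/1105  [B, F, E are collinear ∩ AE ⟂ BF]
   → E = (4627/1105, 11786/1105)
3. C_x = -41299/2210  [2·signedArea(CBA) = 10521/1105 ∩ CA · BE = 39456/1105]
4. C_y = -4787/2210  [2·signedArea(CBA) = 10521/1105 ∩ CA · BE = 39456/1105]
   → C = (-41299/2210, -4787/2210)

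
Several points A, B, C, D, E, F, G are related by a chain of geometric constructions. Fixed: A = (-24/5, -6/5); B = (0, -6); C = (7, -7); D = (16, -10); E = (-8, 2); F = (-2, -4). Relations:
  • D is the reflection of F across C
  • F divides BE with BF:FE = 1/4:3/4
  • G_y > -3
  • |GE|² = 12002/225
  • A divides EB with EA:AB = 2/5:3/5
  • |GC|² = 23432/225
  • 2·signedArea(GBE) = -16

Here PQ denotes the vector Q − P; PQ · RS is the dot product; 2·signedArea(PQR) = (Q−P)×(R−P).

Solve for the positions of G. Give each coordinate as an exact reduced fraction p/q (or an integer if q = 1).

G = (-29/15, -31/15)

1. G_x = -29/15  [line -8·x + -8·y + -32 = 0 ∩ |GC|² = 23432/225]
2. G_y = -31/15  [line -8·x + -8·y + -32 = 0 ∩ |GC|² = 23432/225]
   → G = (-29/15, -31/15)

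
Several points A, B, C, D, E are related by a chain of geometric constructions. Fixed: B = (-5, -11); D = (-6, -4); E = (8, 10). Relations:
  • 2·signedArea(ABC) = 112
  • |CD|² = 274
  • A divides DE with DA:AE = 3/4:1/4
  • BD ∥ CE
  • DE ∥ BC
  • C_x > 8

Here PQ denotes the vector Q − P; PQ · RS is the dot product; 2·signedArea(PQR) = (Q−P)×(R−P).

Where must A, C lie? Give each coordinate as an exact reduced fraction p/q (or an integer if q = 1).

A = (9/2, 13/2)
C = (9, 3)

1. A_x = 9/2  [A divides DE with DA:AE = 3/4:1/4]
2. A_y = 13/2  [A divides DE with DA:AE = 3/4:1/4]
   → A = (9/2, 13/2)
3. C_x = 9  [BD ∥ CE ∩ DE ∥ BC]
4. C_y = 3  [BD ∥ CE ∩ DE ∥ BC]
   → C = (9, 3)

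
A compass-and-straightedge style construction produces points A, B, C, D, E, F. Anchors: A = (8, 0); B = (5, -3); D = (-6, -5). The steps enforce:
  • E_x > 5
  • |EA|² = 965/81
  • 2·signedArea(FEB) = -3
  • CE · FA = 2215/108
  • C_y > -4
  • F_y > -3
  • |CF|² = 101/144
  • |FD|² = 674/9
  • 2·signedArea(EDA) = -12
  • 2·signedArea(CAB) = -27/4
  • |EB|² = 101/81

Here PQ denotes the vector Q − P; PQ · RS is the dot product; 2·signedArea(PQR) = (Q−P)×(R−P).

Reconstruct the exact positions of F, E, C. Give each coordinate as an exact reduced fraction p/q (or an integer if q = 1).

C = (9/4, -7/2)
E = (46/9, -17/9)
F = (7/3, -8/3)

1. E_x = 46/9  [line -5·x + 14·y + 52 = 0 ∩ |EB|² = 101/81]
2. E_y = -17/9  [line -5·x + 14·y + 52 = 0 ∩ |EB|² = 101/81]
   → E = (46/9, -17/9)
3. F_x = 7/3  [line 10/9·x + -1/9·y + -26/9 = 0 ∩ |FD|² = 674/9]
4. F_y = -8/3  [line 10/9·x + -1/9·y + -26/9 = 0 ∩ |FD|² = 674/9]
   → F = (7/3, -8/3)
5. C_x = 9/4  [2·signedArea(CAB) = -27/4 ∩ CE · FA = 2215/108]
6. C_y = -7/2  [2·signedArea(CAB) = -27/4 ∩ CE · FA = 2215/108]
   → C = (9/4, -7/2)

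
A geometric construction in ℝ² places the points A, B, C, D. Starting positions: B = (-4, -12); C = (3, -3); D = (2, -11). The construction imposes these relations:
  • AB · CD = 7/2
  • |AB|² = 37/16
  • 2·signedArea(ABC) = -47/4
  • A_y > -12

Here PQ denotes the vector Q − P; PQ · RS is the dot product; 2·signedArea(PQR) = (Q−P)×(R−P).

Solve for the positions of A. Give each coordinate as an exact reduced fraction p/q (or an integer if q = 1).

A = (-5/2, -47/4)

1. A_x = -5/2  [2·signedArea(ABC) = -47/4 ∩ AB · CD = 7/2]
2. A_y = -47/4  [2·signedArea(ABC) = -47/4 ∩ AB · CD = 7/2]
   → A = (-5/2, -47/4)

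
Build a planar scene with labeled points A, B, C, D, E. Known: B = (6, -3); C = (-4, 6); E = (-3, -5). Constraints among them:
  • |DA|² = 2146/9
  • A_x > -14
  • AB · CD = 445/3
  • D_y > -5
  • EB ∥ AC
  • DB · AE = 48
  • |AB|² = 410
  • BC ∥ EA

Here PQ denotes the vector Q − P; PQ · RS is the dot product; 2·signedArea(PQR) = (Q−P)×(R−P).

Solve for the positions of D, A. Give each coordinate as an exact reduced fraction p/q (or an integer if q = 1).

A = (-13, 4)
D = (0, -13/3)

1. A_x = -13  [EB ∥ AC ∩ BC ∥ EA]
2. A_y = 4  [EB ∥ AC ∩ BC ∥ EA]
   → A = (-13, 4)
3. D_x = 0  [DB · AE = 48 ∩ AB · CD = 445/3]
4. D_y = -13/3  [DB · AE = 48 ∩ AB · CD = 445/3]
   → D = (0, -13/3)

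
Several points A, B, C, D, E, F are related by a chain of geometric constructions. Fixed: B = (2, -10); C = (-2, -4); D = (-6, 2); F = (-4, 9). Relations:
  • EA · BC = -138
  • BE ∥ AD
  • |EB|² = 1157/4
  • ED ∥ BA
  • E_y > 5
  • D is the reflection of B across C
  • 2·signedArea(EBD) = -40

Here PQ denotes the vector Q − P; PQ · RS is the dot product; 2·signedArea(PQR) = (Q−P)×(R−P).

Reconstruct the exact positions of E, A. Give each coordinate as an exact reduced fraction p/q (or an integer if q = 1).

1. E_x = -5  [line -12·x + -8·y + -16 = 0 ∩ |EB|² = 1157/4]
2. E_y = 11/2  [line -12·x + -8·y + -16 = 0 ∩ |EB|² = 1157/4]
   → E = (-5, 11/2)
3. A_x = 1  [BE ∥ AD ∩ ED ∥ BA]
4. A_y = -27/2  [BE ∥ AD ∩ ED ∥ BA]
   → A = (1, -27/2)

A = (1, -27/2)
E = (-5, 11/2)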